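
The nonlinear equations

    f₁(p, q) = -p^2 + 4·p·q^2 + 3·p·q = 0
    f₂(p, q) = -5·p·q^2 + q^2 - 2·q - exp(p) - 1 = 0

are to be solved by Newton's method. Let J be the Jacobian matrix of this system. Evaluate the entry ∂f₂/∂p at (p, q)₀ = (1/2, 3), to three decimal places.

∂f₂/∂p = -5·q^2 - exp(p).
At (1/2, 3) this is -46.649.

-46.649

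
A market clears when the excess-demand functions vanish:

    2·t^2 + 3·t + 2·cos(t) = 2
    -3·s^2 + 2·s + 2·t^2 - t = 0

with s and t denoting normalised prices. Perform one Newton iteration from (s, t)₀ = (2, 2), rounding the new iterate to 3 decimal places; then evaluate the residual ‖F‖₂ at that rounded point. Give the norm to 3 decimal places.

At (2, 2): F = (11.16771, -2.000).
Jacobian J = [[0, 4·t - 2·sin(t) + 3], [-6·s + 2, 4·t - 1]].
At the point, J = [[0.000, 9.18141], [-10.000, 7.000]] (det J = 91.81405).
Solving J·Δ = −F gives Δ = (-1.051, -1.216).
Then the next iterate is (s, t)₁ = (0.949, 0.784).
Re-evaluating at (0.949, 0.784): F = (2.99750, -0.35849), so ‖F‖₂ = 3.019.

3.019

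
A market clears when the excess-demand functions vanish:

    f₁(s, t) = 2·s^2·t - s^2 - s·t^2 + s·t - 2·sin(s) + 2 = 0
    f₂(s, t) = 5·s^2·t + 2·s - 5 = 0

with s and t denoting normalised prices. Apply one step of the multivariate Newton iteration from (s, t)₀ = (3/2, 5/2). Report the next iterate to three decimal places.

(0.987, 1.979)

At (3/2, 5/2): F = (3.38001, 26.125).
Jacobian J = [[4·s·t - 2·s - t^2 + t - 2·cos(s), 2·s^2 - 2·s·t + s], [10·s·t + 2, 5·s^2]].
At the point, J = [[8.10853, -1.500], [39.500, 11.250]] (det J = 150.47091).
Solving J·Δ = −F gives Δ = (-0.513, -0.521).
Then the next iterate is (s, t)₁ = (0.987, 1.979).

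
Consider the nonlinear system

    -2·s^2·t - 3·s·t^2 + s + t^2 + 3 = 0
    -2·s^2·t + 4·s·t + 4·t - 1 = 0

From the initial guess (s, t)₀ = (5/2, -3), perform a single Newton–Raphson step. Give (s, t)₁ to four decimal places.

At (5/2, -3): F = (-15.5000, -5.5000).
Jacobian J = [[-4·s·t - 3·t^2 + 1, -2·s^2 - 6·s·t + 2·t], [-4·s·t + 4·t, -2·s^2 + 4·s + 4]].
At the point, J = [[4.0000, 26.5000], [18.0000, 1.5000]] (det J = -471.0000).
Solving J·Δ = −F gives Δ = (0.2601, 0.5456).
Then the next iterate is (s, t)₁ = (2.7601, -2.4544).

(2.7601, -2.4544)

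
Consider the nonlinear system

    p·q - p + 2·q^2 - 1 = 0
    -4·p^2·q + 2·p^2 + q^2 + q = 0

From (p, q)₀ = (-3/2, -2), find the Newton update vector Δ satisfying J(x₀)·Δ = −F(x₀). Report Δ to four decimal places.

At (-3/2, -2): F = (11.5000, 24.5000).
Jacobian J = [[q - 1, p + 4·q], [-8·p·q + 4·p, -4·p^2 + 2·q + 1]].
At the point, J = [[-3.0000, -9.5000], [-30.0000, -12.0000]] (det J = -249.0000).
Solving J·Δ = −F gives Δ = (0.3805, 1.0904).

(0.3805, 1.0904)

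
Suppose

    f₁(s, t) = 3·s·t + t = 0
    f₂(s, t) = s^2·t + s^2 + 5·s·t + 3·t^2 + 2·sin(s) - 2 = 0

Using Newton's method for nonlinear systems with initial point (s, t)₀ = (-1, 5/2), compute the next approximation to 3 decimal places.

(-0.552, 1.680)

At (-1, 5/2): F = (-5.000, 6.06706).
Jacobian J = [[3·t, 3·s + 1], [2·s·t + 2·s + 5·t + 2·cos(s), s^2 + 5·s + 6·t]].
At the point, J = [[7.500, -2.000], [6.58060, 11.000]] (det J = 95.66121).
Solving J·Δ = −F gives Δ = (0.448, -0.820).
Then the next iterate is (s, t)₁ = (-0.552, 1.680).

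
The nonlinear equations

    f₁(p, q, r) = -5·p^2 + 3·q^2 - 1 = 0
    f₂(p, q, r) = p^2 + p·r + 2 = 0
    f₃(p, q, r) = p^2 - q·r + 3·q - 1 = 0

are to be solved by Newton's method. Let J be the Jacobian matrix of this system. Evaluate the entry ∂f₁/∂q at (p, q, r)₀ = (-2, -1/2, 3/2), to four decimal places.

-3.0000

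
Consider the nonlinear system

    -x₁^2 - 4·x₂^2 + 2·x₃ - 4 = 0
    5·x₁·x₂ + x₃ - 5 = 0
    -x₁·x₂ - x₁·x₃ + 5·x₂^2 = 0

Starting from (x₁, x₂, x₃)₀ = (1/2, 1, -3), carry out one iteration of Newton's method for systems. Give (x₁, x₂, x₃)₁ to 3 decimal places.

(0.622, 0.646, 2.772)

At (1/2, 1, -3): F = (-14.250, -5.500, 6.000).
Jacobian J = [[-2·x₁, -8·x₂, 2], [5·x₂, 5·x₁, 1], [-x₂ - x₃, -x₁ + 10·x₂, -x₁]].
At the point, J = [[-1.000, -8.000, 2.000], [5.000, 2.500, 1.000], [2.000, 9.500, -0.500]] (det J = 59.750).
Solving J·Δ = −F gives Δ = (0.122, -0.354, 5.772).
Then the next iterate is (x₁, x₂, x₃)₁ = (0.622, 0.646, 2.772).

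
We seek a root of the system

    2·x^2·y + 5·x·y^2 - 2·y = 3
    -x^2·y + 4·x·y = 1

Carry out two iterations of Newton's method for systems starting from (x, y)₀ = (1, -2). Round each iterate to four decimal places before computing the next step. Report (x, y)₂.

(-0.3255, -2.1342)

At (1, -2): F = (17.0000, -7.0000).
Jacobian J = [[4·x·y + 5·y^2, 2·x^2 + 10·x·y - 2], [-2·x·y + 4·y, -x^2 + 4·x]].
At the point, J = [[12.0000, -20.0000], [-4.0000, 3.0000]] (det J = -44.0000).
Solving J·Δ = −F gives Δ = (-2.0227, -0.3636).
Then the next iterate is (x, y)₁ = (-1.0227, -2.3636).
Round to (-1.0227, -2.3636) and repeat: F = (-31.784155, 11.141140), J = [[37.602040, 24.264368], [-14.288907, -5.136715]].
Δ = (0.6972, 0.2294), so (x, y)₂ = (-0.3255, -2.1342).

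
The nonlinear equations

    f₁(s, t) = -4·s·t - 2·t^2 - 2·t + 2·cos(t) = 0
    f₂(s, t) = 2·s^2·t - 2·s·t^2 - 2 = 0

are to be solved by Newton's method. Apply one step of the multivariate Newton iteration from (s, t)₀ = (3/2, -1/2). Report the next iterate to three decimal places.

At (3/2, -1/2): F = (5.25517, -5.000).
Jacobian J = [[-4·t, -4·s - 4·t - 2·sin(t) - 2], [4·s·t - 2·t^2, 2·s^2 - 4·s·t]].
At the point, J = [[2.000, -5.04115], [-3.500, 7.500]] (det J = -2.64402).
Solving J·Δ = −F gives Δ = (5.374, 3.174).
Then the next iterate is (s, t)₁ = (6.874, 2.674).

(6.874, 2.674)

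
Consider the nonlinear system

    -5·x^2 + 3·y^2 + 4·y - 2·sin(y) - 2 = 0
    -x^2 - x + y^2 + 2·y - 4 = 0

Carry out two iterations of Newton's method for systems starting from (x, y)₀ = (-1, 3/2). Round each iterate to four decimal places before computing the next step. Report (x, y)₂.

(-1.0819, 1.2558)

At (-1, 3/2): F = (3.755010, 1.2500).
Jacobian J = [[-10·x, 6·y - 2·cos(y) + 4], [-2·x - 1, 2·y + 2]].
At the point, J = [[10.0000, 12.858526], [1.0000, 5.0000]] (det J = 37.141474).
Solving J·Δ = −F gives Δ = (-0.0727, -0.2355).
Then the next iterate is (x, y)₁ = (-1.0727, 1.2645).
Round to (-1.0727, 1.2645) and repeat: F = (0.194541, 0.049975), J = [[10.7270, 10.983941], [1.1454, 4.5290]].
Δ = (-0.0092, -0.0087), so (x, y)₂ = (-1.0819, 1.2558).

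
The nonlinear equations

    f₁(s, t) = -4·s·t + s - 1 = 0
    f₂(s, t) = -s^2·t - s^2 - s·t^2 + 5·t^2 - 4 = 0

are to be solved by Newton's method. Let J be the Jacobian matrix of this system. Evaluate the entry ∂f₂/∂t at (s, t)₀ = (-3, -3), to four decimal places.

-57.0000

∂f₂/∂t = -s^2 - 2·s·t + 10·t.
At (-3, -3) this is -57.0000.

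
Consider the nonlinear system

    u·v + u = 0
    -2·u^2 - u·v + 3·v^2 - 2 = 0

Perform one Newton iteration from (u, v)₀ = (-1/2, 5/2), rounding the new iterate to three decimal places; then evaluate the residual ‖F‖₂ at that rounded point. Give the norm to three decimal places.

3.918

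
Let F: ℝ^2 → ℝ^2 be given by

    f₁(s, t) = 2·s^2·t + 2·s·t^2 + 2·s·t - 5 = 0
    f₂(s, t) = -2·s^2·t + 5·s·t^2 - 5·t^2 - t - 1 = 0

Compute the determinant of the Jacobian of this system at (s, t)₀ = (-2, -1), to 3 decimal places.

J = [[4·s·t + 2·t^2 + 2·t, 2·s^2 + 4·s·t + 2·s], [-4·s·t + 5·t^2, -2·s^2 + 10·s·t - 10·t - 1]].
At the point, J = [[8.000, 12.000], [-3.000, 21.000]].
det J = 204.000.

204.000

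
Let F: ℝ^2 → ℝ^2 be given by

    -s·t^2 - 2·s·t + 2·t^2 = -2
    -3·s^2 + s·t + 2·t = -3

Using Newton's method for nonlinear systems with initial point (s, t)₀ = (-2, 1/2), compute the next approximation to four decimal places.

At (-2, 1/2): F = (5.0000, -9.0000).
Jacobian J = [[-t^2 - 2·t, -2·s·t - 2·s + 4·t], [-6·s + t, s + 2]].
At the point, J = [[-1.2500, 8.0000], [12.5000, 0.0000]] (det J = -100.0000).
Solving J·Δ = −F gives Δ = (0.7200, -0.5125).
Then the next iterate is (s, t)₁ = (-1.2800, -0.0125).

(-1.2800, -0.0125)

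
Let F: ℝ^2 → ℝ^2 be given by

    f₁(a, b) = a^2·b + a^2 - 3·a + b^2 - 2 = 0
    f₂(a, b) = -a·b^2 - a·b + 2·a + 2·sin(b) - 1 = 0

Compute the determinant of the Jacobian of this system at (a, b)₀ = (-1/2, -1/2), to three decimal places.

J = [[2·a·b + 2·a - 3, a^2 + 2·b], [-b^2 - b + 2, -2·a·b - a + 2·cos(b)]].
At the point, J = [[-3.500, -0.750], [2.250, 1.75517]].
det J = -4.456.

-4.456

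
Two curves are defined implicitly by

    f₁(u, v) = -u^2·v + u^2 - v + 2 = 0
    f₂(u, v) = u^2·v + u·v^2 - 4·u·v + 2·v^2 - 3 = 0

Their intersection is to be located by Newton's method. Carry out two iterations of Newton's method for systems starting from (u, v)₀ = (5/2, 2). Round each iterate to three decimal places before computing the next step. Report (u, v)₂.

At (5/2, 2): F = (-6.250, 7.500).
Jacobian J = [[-2·u·v + 2·u, -u^2 - 1], [2·u·v + v^2 - 4·v, u^2 + 2·u·v - 4·u + 4·v]].
At the point, J = [[-5.000, -7.250], [6.000, 14.250]] (det J = -27.750).
Solving J·Δ = −F gives Δ = (-1.250, 0.000).
Then the next iterate is (u, v)₁ = (1.250, 2.000).
Round to (1.250, 2.000) and repeat: F = (-1.56250, 3.125), J = [[-2.500, -2.56250], [1.000, 9.56250]].
Δ = (-0.325, -0.293), so (u, v)₂ = (0.925, 1.707).

(0.925, 1.707)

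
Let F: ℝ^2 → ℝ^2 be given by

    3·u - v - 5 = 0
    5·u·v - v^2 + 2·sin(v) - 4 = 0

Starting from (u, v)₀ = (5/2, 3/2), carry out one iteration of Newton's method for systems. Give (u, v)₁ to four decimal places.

(1.8374, 0.5121)

At (5/2, 3/2): F = (1.0000, 14.494990).
Jacobian J = [[3, -1], [5·v, 5·u - 2·v + 2·cos(v)]].
At the point, J = [[3.0000, -1.0000], [7.5000, 9.641474]] (det J = 36.424423).
Solving J·Δ = −F gives Δ = (-0.6626, -0.9879).
Then the next iterate is (u, v)₁ = (1.8374, 0.5121).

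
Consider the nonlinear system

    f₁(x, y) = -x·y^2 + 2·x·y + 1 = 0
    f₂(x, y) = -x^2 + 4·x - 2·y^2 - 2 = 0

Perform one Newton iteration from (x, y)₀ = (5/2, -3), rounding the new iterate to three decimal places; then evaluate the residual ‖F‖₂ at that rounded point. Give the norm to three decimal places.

At (5/2, -3): F = (-36.500, -16.250).
Jacobian J = [[-y^2 + 2·y, -2·x·y + 2·x], [-2·x + 4, -4·y]].
At the point, J = [[-15.000, 20.000], [-1.000, 12.000]] (det J = -160.000).
Solving J·Δ = −F gives Δ = (-0.706, 1.295).
Then the next iterate is (x, y)₁ = (1.794, -1.705).
Re-evaluating at (1.794, -1.705): F = (-10.33274, -3.85649), so ‖F‖₂ = 11.029.

11.029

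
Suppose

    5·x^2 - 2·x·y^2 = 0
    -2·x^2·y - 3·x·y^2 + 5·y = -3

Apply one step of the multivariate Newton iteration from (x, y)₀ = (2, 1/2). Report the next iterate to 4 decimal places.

At (2, 1/2): F = (19.0000, 0.0000).
Jacobian J = [[10·x - 2·y^2, -4·x·y], [-4·x·y - 3·y^2, -2·x^2 - 6·x·y + 5]].
At the point, J = [[19.5000, -4.0000], [-4.7500, -9.0000]] (det J = -194.5000).
Solving J·Δ = −F gives Δ = (-0.8792, 0.4640).
Then the next iterate is (x, y)₁ = (1.1208, 0.9640).

(1.1208, 0.9640)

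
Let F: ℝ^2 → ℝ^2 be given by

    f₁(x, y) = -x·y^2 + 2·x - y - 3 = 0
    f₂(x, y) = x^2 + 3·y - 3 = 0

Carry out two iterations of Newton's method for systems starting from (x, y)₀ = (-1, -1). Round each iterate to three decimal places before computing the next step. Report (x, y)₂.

At (-1, -1): F = (-3.000, -5.000).
Jacobian J = [[-y^2 + 2, -2·x·y - 1], [2·x, 3]].
At the point, J = [[1.000, -3.000], [-2.000, 3.000]] (det J = -3.000).
Solving J·Δ = −F gives Δ = (-8.000, -3.667).
Then the next iterate is (x, y)₁ = (-9.000, -4.667).
Round to (-9.000, -4.667) and repeat: F = (179.69500, 63.999), J = [[-19.78089, -85.006], [-18.000, 3.000]].
Δ = (3.762, 1.239), so (x, y)₂ = (-5.238, -3.428).

(-5.238, -3.428)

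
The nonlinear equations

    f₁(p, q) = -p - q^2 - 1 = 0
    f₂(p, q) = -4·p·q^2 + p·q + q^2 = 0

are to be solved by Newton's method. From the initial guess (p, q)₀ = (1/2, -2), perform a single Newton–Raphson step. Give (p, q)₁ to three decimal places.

At (1/2, -2): F = (-5.500, -5.000).
Jacobian J = [[-1, -2·q], [-4·q^2 + q, -8·p·q + p + 2·q]].
At the point, J = [[-1.000, 4.000], [-18.000, 4.500]] (det J = 67.500).
Solving J·Δ = −F gives Δ = (0.070, 1.393).
Then the next iterate is (p, q)₁ = (0.570, -0.607).

(0.570, -0.607)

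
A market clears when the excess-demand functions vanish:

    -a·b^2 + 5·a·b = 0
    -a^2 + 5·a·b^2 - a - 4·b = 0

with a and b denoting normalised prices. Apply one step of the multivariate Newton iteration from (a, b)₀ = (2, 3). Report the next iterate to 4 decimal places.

(0.0385, 3.1154)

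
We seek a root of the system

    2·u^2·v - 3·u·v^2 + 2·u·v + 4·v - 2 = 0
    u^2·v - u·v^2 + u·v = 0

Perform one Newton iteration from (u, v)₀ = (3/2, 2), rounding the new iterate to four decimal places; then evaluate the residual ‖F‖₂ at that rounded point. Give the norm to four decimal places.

At (3/2, 2): F = (3.0000, 1.5000).
Jacobian J = [[4·u·v - 3·v^2 + 2·v, 2·u^2 - 6·u·v + 2·u + 4], [2·u·v - v^2 + v, u^2 - 2·u·v + u]].
At the point, J = [[4.0000, -6.5000], [4.0000, -2.2500]] (det J = 17.0000).
Solving J·Δ = −F gives Δ = (-0.1765, 0.3529).
Then the next iterate is (u, v)₁ = (1.3235, 2.3529).
Re-evaluating at (1.3235, 2.3529): F = (-0.098586, -0.091553), so ‖F‖₂ = 0.1345.

0.1345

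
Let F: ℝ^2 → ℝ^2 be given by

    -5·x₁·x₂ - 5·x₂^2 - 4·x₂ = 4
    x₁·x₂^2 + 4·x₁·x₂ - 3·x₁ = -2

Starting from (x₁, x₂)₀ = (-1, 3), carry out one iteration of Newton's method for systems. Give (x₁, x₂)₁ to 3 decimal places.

(-0.994, 1.411)

At (-1, 3): F = (-46.000, -16.000).
Jacobian J = [[-5·x₂, -5·x₁ - 10·x₂ - 4], [x₂^2 + 4·x₂ - 3, 2·x₁·x₂ + 4·x₁]].
At the point, J = [[-15.000, -29.000], [18.000, -10.000]] (det J = 672.000).
Solving J·Δ = −F gives Δ = (0.006, -1.589).
Then the next iterate is (x₁, x₂)₁ = (-0.994, 1.411).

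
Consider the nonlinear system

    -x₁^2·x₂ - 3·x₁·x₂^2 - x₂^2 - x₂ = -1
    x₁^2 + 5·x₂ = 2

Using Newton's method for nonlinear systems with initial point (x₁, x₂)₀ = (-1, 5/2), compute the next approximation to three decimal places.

(-1.938, -0.175)

At (-1, 5/2): F = (8.500, 11.500).
Jacobian J = [[-2·x₁·x₂ - 3·x₂^2, -x₁^2 - 6·x₁·x₂ - 2·x₂ - 1], [2·x₁, 5]].
At the point, J = [[-13.750, 8.000], [-2.000, 5.000]] (det J = -52.750).
Solving J·Δ = −F gives Δ = (-0.938, -2.675).
Then the next iterate is (x₁, x₂)₁ = (-1.938, -0.175).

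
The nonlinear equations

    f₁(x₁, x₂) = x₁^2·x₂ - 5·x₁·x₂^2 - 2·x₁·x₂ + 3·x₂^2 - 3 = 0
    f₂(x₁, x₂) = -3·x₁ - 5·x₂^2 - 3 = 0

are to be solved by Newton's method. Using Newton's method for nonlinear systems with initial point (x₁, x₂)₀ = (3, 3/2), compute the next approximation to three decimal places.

At (3, 3/2): F = (-25.500, -23.250).
Jacobian J = [[2·x₁·x₂ - 5·x₂^2 - 2·x₂, x₁^2 - 10·x₁·x₂ - 2·x₁ + 6·x₂], [-3, -10·x₂]].
At the point, J = [[-5.250, -33.000], [-3.000, -15.000]] (det J = -20.250).
Solving J·Δ = −F gives Δ = (-19.000, 2.250).
Then the next iterate is (x₁, x₂)₁ = (-16.000, 3.750).

(-16.000, 3.750)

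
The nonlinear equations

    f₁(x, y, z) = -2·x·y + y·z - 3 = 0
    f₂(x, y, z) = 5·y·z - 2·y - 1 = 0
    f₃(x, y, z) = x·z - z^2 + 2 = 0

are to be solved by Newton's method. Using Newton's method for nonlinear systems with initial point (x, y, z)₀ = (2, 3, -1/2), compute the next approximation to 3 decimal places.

(2.125, -0.986, -0.729)

At (2, 3, -1/2): F = (-16.500, -14.500, 0.750).
Jacobian J = [[-2·y, -2·x + z, y], [0, 5·z - 2, 5·y], [z, 0, x - 2·z]].
At the point, J = [[-6.000, -4.500, 3.000], [0.000, -4.500, 15.000], [-0.500, 0.000, 3.000]] (det J = 108.000).
Solving J·Δ = −F gives Δ = (0.125, -3.986, -0.229).
Then the next iterate is (x, y, z)₁ = (2.125, -0.986, -0.729).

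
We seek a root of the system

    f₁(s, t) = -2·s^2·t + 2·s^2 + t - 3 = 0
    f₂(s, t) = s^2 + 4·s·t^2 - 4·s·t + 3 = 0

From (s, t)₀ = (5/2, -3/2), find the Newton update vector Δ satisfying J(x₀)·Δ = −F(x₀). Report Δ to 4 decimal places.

(-0.6914, 0.8231)

At (5/2, -3/2): F = (26.7500, 46.7500).
Jacobian J = [[-4·s·t + 4·s, -2·s^2 + 1], [2·s + 4·t^2 - 4·t, 8·s·t - 4·s]].
At the point, J = [[25.0000, -11.5000], [20.0000, -40.0000]] (det J = -770.0000).
Solving J·Δ = −F gives Δ = (-0.6914, 0.8231).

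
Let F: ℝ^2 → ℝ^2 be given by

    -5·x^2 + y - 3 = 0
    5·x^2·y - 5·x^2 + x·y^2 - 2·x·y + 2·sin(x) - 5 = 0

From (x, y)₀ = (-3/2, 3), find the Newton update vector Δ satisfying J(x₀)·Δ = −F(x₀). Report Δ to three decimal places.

(0.663, 1.298)

At (-3/2, 3): F = (-11.250, 11.00501).
Jacobian J = [[-10·x, 1], [10·x·y - 10·x + y^2 - 2·y + 2·cos(x), 5·x^2 + 2·x·y - 2·x]].
At the point, J = [[15.000, 1.000], [-26.85853, 5.250]] (det J = 105.60853).
Solving J·Δ = −F gives Δ = (0.663, 1.298).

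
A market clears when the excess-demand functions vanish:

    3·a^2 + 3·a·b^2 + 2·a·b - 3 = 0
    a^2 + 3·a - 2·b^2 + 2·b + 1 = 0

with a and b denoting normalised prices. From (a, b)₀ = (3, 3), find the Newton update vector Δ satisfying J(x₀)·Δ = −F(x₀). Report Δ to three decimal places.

At (3, 3): F = (123.000, 7.000).
Jacobian J = [[6·a + 3·b^2 + 2·b, 6·a·b + 2·a], [2·a + 3, -4·b + 2]].
At the point, J = [[51.000, 60.000], [9.000, -10.000]] (det J = -1050.000).
Solving J·Δ = −F gives Δ = (-1.571, -0.714).

(-1.571, -0.714)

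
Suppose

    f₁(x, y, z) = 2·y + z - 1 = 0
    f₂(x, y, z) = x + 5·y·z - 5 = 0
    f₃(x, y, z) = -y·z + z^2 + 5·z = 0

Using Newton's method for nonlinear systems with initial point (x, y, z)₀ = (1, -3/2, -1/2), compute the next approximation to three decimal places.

At (1, -3/2, -1/2): F = (-4.500, -0.250, -3.000).
Jacobian J = [[0, 2, 1], [1, 5·z, 5·y], [0, -z, -y + 2·z + 5]].
At the point, J = [[0.000, 2.000, 1.000], [1.000, -2.500, -7.500], [0.000, 0.500, 5.500]] (det J = -10.500).
Solving J·Δ = −F gives Δ = (8.107, 2.071, 0.357).
Then the next iterate is (x, y, z)₁ = (9.107, 0.571, -0.143).

(9.107, 0.571, -0.143)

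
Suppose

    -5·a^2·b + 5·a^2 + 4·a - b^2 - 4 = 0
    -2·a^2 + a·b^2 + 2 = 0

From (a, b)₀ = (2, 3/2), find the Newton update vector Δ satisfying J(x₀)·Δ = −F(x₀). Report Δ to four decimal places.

At (2, 3/2): F = (-8.2500, -1.5000).
Jacobian J = [[-10·a·b + 10·a + 4, -5·a^2 - 2·b], [-4·a + b^2, 2·a·b]].
At the point, J = [[-6.0000, -23.0000], [-5.7500, 6.0000]] (det J = -168.2500).
Solving J·Δ = −F gives Δ = (-0.4993, -0.2285).

(-0.4993, -0.2285)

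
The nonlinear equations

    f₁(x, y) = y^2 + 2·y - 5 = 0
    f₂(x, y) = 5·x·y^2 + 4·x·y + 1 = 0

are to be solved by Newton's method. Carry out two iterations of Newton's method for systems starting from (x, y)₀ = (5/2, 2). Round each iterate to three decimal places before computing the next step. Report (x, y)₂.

(-0.001, 1.450)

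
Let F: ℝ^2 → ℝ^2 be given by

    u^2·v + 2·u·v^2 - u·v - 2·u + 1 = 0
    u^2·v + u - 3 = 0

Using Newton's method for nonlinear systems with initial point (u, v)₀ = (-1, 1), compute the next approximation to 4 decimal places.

(-1.6000, 3.4000)

At (-1, 1): F = (3.0000, -3.0000).
Jacobian J = [[2·u·v + 2·v^2 - v - 2, u^2 + 4·u·v - u], [2·u·v + 1, u^2]].
At the point, J = [[-3.0000, -2.0000], [-1.0000, 1.0000]] (det J = -5.0000).
Solving J·Δ = −F gives Δ = (-0.6000, 2.4000).
Then the next iterate is (u, v)₁ = (-1.6000, 3.4000).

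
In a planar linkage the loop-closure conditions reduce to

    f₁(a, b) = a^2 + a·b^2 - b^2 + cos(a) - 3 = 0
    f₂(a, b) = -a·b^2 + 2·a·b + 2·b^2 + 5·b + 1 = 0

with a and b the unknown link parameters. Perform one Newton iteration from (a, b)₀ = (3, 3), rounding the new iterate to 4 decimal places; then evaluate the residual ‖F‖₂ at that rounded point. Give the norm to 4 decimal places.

27.5327

At (3, 3): F = (23.010008, 25.0000).
Jacobian J = [[2·a + b^2 - sin(a), 2·a·b - 2·b], [-b^2 + 2·b, -2·a·b + 2·a + 4·b + 5]].
At the point, J = [[14.858880, 12.0000], [-3.0000, 5.0000]] (det J = 110.294400).
Solving J·Δ = −F gives Δ = (1.6769, -3.9939).
Then the next iterate is (a, b)₁ = (4.6769, -0.9939).
Re-evaluating at (4.6769, -0.9939): F = (22.470091, -15.910583), so ‖F‖₂ = 27.5327.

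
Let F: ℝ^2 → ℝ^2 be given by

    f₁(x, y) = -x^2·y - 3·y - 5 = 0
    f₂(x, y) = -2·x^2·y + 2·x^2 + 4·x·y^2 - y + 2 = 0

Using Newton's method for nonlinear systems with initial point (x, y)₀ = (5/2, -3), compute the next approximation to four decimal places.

(1.6718, -1.8836)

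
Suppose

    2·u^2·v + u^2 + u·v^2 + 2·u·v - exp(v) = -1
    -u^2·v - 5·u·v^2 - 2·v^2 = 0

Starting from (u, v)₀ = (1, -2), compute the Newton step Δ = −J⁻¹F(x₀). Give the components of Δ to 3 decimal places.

(-0.373, 0.742)

At (1, -2): F = (-2.13534, -26.000).
Jacobian J = [[4·u·v + 2·u + v^2 + 2·v, 2·u^2 + 2·u·v + 2·u - exp(v)], [-2·u·v - 5·v^2, -u^2 - 10·u·v - 4·v]].
At the point, J = [[-6.000, -0.13534], [-16.000, 27.000]] (det J = -164.16536).
Solving J·Δ = −F gives Δ = (-0.373, 0.742).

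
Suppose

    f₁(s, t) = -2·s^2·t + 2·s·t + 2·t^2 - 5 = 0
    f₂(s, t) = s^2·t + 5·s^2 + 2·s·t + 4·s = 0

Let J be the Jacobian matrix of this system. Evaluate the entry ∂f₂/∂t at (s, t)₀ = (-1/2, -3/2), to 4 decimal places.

∂f₂/∂t = s^2 + 2·s.
At (-1/2, -3/2) this is -0.7500.

-0.7500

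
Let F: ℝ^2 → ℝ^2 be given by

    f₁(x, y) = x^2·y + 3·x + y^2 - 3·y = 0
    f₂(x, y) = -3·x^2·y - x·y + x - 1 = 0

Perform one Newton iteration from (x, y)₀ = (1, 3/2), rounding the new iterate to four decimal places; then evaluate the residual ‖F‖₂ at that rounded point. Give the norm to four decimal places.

2.1074

At (1, 3/2): F = (2.2500, -6.0000).
Jacobian J = [[2·x·y + 3, x^2 + 2·y - 3], [-6·x·y - y + 1, -3·x^2 - x]].
At the point, J = [[6.0000, 1.0000], [-9.5000, -4.0000]] (det J = -14.5000).
Solving J·Δ = −F gives Δ = (-0.2069, -1.0086).
Then the next iterate is (x, y)₁ = (0.7931, 0.4914).
Re-evaluating at (0.7931, 0.4914): F = (1.455668, -1.523912), so ‖F‖₂ = 2.1074.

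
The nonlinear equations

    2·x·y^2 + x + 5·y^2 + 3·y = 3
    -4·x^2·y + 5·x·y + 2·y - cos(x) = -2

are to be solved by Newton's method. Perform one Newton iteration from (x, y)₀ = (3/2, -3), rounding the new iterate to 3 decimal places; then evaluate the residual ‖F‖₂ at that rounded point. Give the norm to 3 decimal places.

15.108

At (3/2, -3): F = (61.500, 0.42926).
Jacobian J = [[2·y^2 + 1, 4·x·y + 10·y + 3], [-8·x·y + 5·y + sin(x), -4·x^2 + 5·x + 2]].
At the point, J = [[19.000, -45.000], [21.99749, 0.500]] (det J = 999.38727).
Solving J·Δ = −F gives Δ = (-0.050, 1.346).
Then the next iterate is (x, y)₁ = (1.450, -1.654).
Re-evaluating at (1.450, -1.654): F = (15.10016, 0.49014), so ‖F‖₂ = 15.108.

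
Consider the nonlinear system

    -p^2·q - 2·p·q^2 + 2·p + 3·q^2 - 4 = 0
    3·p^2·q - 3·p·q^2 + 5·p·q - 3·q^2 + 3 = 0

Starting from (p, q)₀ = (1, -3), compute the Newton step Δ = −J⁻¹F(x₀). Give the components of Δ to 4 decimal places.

At (1, -3): F = (10.0000, -75.0000).
Jacobian J = [[-2·p·q - 2·q^2 + 2, -p^2 - 4·p·q + 6·q], [6·p·q - 3·q^2 + 5·q, 3·p^2 - 6·p·q + 5·p - 6·q]].
At the point, J = [[-10.0000, -7.0000], [-60.0000, 44.0000]] (det J = -860.0000).
Solving J·Δ = −F gives Δ = (-0.0988, 1.5698).

(-0.0988, 1.5698)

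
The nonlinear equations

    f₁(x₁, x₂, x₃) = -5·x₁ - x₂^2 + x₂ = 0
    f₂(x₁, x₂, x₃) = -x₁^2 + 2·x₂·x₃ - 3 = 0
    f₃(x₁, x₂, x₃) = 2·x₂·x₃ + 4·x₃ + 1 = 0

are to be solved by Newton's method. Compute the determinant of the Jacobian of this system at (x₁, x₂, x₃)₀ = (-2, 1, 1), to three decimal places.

-16.000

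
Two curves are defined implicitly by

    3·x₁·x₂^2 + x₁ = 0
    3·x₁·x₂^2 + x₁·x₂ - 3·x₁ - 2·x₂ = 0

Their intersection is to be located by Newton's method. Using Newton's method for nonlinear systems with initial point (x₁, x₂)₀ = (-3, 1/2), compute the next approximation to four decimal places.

(-0.2236, 0.4565)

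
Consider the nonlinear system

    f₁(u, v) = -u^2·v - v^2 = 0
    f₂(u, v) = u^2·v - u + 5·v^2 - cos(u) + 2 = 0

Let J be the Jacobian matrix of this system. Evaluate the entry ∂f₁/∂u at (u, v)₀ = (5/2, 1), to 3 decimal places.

∂f₁/∂u = -2·u·v.
At (5/2, 1) this is -5.000.

-5.000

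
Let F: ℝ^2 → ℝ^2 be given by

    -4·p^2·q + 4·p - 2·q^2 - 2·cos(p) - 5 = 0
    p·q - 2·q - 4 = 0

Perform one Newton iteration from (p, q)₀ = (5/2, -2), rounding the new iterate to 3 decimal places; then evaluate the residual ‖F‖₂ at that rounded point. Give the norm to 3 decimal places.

82.308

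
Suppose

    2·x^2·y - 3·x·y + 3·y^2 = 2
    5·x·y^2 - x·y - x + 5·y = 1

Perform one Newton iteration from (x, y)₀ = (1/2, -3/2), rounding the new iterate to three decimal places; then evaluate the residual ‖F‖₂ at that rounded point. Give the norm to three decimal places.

2.422

At (1/2, -3/2): F = (6.250, -2.625).
Jacobian J = [[4·x·y - 3·y, 2·x^2 - 3·x + 6·y], [5·y^2 - y - 1, 10·x·y - x + 5]].
At the point, J = [[1.500, -10.000], [11.750, -3.000]] (det J = 113.000).
Solving J·Δ = −F gives Δ = (0.398, 0.685).
Then the next iterate is (x, y)₁ = (0.898, -0.815).
Re-evaluating at (0.898, -0.815): F = (0.87385, -2.25876), so ‖F‖₂ = 2.422.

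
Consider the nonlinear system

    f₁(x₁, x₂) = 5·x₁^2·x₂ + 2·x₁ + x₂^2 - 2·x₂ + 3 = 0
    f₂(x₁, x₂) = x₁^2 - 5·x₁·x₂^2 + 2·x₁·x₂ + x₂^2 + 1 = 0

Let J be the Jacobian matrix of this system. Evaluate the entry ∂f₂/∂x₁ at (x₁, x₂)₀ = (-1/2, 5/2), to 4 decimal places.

-27.2500

∂f₂/∂x₁ = 2·x₁ - 5·x₂^2 + 2·x₂.
At (-1/2, 5/2) this is -27.2500.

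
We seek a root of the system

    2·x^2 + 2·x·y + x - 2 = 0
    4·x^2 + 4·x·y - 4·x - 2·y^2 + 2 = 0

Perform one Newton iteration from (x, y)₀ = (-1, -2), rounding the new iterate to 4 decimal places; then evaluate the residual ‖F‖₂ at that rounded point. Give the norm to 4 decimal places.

At (-1, -2): F = (3.0000, 10.0000).
Jacobian J = [[4·x + 2·y + 1, 2·x], [8·x + 4·y - 4, 4·x - 4·y]].
At the point, J = [[-7.0000, -2.0000], [-20.0000, 4.0000]] (det J = -68.0000).
Solving J·Δ = −F gives Δ = (0.4706, -0.1471).
Then the next iterate is (x, y)₁ = (-0.5294, -2.1471).
Re-evaluating at (-0.5294, -2.1471): F = (0.304478, 0.565280), so ‖F‖₂ = 0.6421.

0.6421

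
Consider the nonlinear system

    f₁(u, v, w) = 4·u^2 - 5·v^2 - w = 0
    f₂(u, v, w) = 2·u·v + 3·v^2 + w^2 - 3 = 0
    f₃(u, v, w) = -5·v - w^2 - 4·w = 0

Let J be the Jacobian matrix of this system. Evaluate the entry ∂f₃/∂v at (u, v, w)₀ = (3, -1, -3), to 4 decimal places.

∂f₃/∂v = -5.
At (3, -1, -3) this is -5.0000.

-5.0000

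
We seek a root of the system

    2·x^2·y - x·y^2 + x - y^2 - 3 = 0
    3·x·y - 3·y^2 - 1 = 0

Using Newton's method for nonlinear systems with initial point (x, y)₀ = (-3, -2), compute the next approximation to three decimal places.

(-1.764, -1.195)

At (-3, -2): F = (-34.000, 5.000).
Jacobian J = [[4·x·y - y^2 + 1, 2·x^2 - 2·x·y - 2·y], [3·y, 3·x - 6·y]].
At the point, J = [[21.000, 10.000], [-6.000, 3.000]] (det J = 123.000).
Solving J·Δ = −F gives Δ = (1.236, 0.805).
Then the next iterate is (x, y)₁ = (-1.764, -1.195).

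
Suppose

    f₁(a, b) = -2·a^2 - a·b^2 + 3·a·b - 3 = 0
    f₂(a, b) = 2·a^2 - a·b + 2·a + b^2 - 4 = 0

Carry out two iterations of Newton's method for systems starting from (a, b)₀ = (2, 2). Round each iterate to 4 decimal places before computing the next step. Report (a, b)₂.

(1.3333, 1.4444)

At (2, 2): F = (-7.0000, 8.0000).
Jacobian J = [[-4·a - b^2 + 3·b, -2·a·b + 3·a], [4·a - b + 2, -a + 2·b]].
At the point, J = [[-6.0000, -2.0000], [8.0000, 2.0000]] (det J = 4.0000).
Solving J·Δ = −F gives Δ = (-0.5000, -2.0000).
Then the next iterate is (a, b)₁ = (1.5000, 0.0000).
Round to (1.5000, 0.0000) and repeat: F = (-7.5000, 3.5000), J = [[-6.0000, 4.5000], [8.0000, -1.5000]].
Δ = (-0.1667, 1.4444), so (a, b)₂ = (1.3333, 1.4444).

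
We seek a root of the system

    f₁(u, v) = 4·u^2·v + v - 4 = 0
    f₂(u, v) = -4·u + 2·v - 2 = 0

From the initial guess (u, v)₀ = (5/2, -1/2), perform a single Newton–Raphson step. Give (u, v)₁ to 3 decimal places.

At (5/2, -1/2): F = (-17.000, -13.000).
Jacobian J = [[8·u·v, 4·u^2 + 1], [-4, 2]].
At the point, J = [[-10.000, 26.000], [-4.000, 2.000]] (det J = 84.000).
Solving J·Δ = −F gives Δ = (-3.619, -0.738).
Then the next iterate is (u, v)₁ = (-1.119, -1.238).

(-1.119, -1.238)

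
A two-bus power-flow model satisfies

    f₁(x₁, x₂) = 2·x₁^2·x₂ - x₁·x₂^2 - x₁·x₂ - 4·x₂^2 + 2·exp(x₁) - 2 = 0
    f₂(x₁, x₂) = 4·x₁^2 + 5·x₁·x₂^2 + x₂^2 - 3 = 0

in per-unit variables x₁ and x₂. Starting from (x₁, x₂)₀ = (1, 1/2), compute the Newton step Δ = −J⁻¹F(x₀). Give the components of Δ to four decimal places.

At (1, 1/2): F = (2.686564, 2.5000).
Jacobian J = [[4·x₁·x₂ - x₂^2 - x₂ + 2·exp(x₁), 2·x₁^2 - 2·x₁·x₂ - x₁ - 8·x₂], [8·x₁ + 5·x₂^2, 10·x₁·x₂ + 2·x₂]].
At the point, J = [[6.686564, -4.0000], [9.2500, 6.0000]] (det J = 77.119382).
Solving J·Δ = −F gives Δ = (-0.3387, 0.1055).

(-0.3387, 0.1055)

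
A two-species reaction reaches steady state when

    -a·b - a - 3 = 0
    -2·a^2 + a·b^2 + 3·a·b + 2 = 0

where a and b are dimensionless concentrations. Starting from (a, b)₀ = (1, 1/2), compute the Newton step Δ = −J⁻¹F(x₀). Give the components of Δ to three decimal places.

(-1.970, -1.545)

At (1, 1/2): F = (-4.500, 1.750).
Jacobian J = [[-b - 1, -a], [-4·a + b^2 + 3·b, 2·a·b + 3·a]].
At the point, J = [[-1.500, -1.000], [-2.250, 4.000]] (det J = -8.250).
Solving J·Δ = −F gives Δ = (-1.970, -1.545).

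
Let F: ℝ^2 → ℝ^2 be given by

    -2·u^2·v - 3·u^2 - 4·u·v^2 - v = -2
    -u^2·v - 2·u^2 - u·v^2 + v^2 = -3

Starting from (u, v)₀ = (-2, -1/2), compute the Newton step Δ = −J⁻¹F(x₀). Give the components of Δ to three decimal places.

At (-2, -1/2): F = (-3.500, -2.250).
Jacobian J = [[-4·u·v - 6·u - 4·v^2, -2·u^2 - 8·u·v - 1], [-2·u·v - 4·u - v^2, -u^2 - 2·u·v + 2·v]].
At the point, J = [[7.000, -17.000], [5.750, -7.000]] (det J = 48.750).
Solving J·Δ = −F gives Δ = (0.282, -0.090).

(0.282, -0.090)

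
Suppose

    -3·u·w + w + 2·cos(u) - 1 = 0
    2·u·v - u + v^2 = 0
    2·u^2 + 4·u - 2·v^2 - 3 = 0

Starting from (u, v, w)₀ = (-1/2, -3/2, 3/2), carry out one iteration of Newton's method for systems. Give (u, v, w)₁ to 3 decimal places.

(-1.156, 0.219, -1.232)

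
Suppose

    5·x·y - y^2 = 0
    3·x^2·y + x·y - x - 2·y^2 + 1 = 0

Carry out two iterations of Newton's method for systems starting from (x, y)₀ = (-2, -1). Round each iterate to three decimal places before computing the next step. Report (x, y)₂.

(-6.643, 0.579)

At (-2, -1): F = (9.000, -9.000).
Jacobian J = [[5·y, 5·x - 2·y], [6·x·y + y - 1, 3·x^2 + x - 4·y]].
At the point, J = [[-5.000, -8.000], [10.000, 14.000]] (det J = 10.000).
Solving J·Δ = −F gives Δ = (-5.400, 4.500).
Then the next iterate is (x, y)₁ = (-7.400, 3.500).
Round to (-7.400, 3.500) and repeat: F = (-141.750, 532.980), J = [[17.500, -44.000], [-152.900, 142.880]].
Δ = (0.757, -2.921), so (x, y)₂ = (-6.643, 0.579).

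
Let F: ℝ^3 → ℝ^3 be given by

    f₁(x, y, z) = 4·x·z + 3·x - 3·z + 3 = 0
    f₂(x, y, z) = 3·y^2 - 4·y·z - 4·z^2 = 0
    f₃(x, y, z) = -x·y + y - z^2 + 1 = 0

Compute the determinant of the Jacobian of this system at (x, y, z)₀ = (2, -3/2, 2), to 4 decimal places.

J = [[4·z + 3, 0, 4·x - 3], [0, 6·y - 4·z, -4·y - 8·z], [-y, -x + 1, -2·z]].
At the point, J = [[11.0000, 0.0000, 5.0000], [0.0000, -17.0000, -10.0000], [1.5000, -1.0000, -4.0000]].
det J = 765.5000.

765.5000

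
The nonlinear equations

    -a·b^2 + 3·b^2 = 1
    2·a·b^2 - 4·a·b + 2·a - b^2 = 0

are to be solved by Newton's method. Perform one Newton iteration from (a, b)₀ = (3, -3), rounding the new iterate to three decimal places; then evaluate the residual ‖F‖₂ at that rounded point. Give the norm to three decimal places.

22.405

At (3, -3): F = (-1.000, 87.000).
Jacobian J = [[-b^2, -2·a·b + 6·b], [2·b^2 - 4·b + 2, 4·a·b - 4·a - 2·b]].
At the point, J = [[-9.000, 0.000], [32.000, -42.000]] (det J = 378.000).
Solving J·Δ = −F gives Δ = (-0.111, 1.987).
Then the next iterate is (a, b)₁ = (2.889, -1.013).
Re-evaluating at (2.889, -1.013): F = (-0.88610, 22.38726), so ‖F‖₂ = 22.405.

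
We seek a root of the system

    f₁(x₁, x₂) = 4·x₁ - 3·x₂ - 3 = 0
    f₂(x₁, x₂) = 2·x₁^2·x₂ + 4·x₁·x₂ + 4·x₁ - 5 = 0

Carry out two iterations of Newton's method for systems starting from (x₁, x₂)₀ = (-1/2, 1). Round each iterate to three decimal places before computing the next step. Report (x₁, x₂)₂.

(1.043, 0.391)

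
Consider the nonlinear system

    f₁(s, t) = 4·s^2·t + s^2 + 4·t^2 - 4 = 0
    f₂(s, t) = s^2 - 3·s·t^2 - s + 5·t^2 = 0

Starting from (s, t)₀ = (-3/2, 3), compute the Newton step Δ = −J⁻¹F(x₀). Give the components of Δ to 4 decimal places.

At (-3/2, 3): F = (61.2500, 89.2500).
Jacobian J = [[8·s·t + 2·s, 4·s^2 + 8·t], [2·s - 3·t^2 - 1, -6·s·t + 10·t]].
At the point, J = [[-39.0000, 33.0000], [-31.0000, 57.0000]] (det J = -1200.0000).
Solving J·Δ = −F gives Δ = (0.4550, -1.3183).

(0.4550, -1.3183)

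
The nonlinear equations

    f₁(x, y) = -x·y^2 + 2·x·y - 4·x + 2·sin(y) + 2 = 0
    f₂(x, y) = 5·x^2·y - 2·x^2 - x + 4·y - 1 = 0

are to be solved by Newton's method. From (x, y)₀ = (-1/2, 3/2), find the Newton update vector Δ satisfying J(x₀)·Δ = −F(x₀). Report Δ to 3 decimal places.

At (-1/2, 3/2): F = (5.61999, 6.875).
Jacobian J = [[-y^2 + 2·y - 4, -2·x·y + 2·x + 2·cos(y)], [10·x·y - 4·x - 1, 5·x^2 + 4]].
At the point, J = [[-3.250, 0.64147], [-6.500, 5.250]] (det J = -12.89292).
Solving J·Δ = −F gives Δ = (1.946, 1.100).

(1.946, 1.100)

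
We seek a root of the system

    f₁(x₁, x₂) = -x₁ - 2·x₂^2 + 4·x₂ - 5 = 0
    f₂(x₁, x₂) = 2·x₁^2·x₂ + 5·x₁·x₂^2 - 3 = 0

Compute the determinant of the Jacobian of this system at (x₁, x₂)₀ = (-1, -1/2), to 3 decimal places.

-26.500

J = [[-1, -4·x₂ + 4], [4·x₁·x₂ + 5·x₂^2, 2·x₁^2 + 10·x₁·x₂]].
At the point, J = [[-1.000, 6.000], [3.250, 7.000]].
det J = -26.500.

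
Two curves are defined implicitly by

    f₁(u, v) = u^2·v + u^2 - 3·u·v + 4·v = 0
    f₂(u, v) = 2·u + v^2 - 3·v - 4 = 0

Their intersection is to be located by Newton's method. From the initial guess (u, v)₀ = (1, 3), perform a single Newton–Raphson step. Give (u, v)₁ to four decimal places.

(4.5714, 1.2857)

At (1, 3): F = (7.0000, -2.0000).
Jacobian J = [[2·u·v + 2·u - 3·v, u^2 - 3·u + 4], [2, 2·v - 3]].
At the point, J = [[-1.0000, 2.0000], [2.0000, 3.0000]] (det J = -7.0000).
Solving J·Δ = −F gives Δ = (3.5714, -1.7143).
Then the next iterate is (u, v)₁ = (4.5714, 1.2857).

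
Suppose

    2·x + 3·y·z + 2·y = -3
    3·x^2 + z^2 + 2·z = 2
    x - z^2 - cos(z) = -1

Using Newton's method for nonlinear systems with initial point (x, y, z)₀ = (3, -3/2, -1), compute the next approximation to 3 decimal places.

(1.667, 10.708, -1.972)

At (3, -3/2, -1): F = (10.500, 24.000, 2.45970).
Jacobian J = [[2, 3·z + 2, 3·y], [6·x, 0, 2·z + 2], [1, 0, -2·z + sin(z)]].
At the point, J = [[2.000, -1.000, -4.500], [18.000, 0.000, 0.000], [1.000, 0.000, 1.15853]] (det J = 20.85352).
Solving J·Δ = −F gives Δ = (-1.333, 12.208, -0.972).
Then the next iterate is (x, y, z)₁ = (1.667, 10.708, -1.972).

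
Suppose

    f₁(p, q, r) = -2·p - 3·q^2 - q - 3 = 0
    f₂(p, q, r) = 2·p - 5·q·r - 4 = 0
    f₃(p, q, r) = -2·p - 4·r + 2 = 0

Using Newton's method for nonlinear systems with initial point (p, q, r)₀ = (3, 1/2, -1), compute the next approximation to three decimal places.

(14.083, -7.604, -6.542)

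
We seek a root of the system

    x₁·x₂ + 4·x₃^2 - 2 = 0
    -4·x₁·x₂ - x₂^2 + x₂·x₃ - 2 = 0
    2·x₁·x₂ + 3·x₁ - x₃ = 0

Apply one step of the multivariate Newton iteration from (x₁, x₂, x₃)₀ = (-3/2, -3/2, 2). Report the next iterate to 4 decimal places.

At (-3/2, -3/2, 2): F = (16.2500, -16.2500, -2.0000).
Jacobian J = [[x₂, x₁, 8·x₃], [-4·x₂, -4·x₁ - 2·x₂ + x₃, x₂], [2·x₂ + 3, 2·x₁, -1]].
At the point, J = [[-1.5000, -1.5000, 16.0000], [6.0000, 11.0000, -1.5000], [0.0000, -3.0000, -1.0000]] (det J = -273.7500).
Solving J·Δ = −F gives Δ = (3.2877, -0.4178, -0.7466).
Then the next iterate is (x₁, x₂, x₃)₁ = (1.7877, -1.9178, 1.2534).

(1.7877, -1.9178, 1.2534)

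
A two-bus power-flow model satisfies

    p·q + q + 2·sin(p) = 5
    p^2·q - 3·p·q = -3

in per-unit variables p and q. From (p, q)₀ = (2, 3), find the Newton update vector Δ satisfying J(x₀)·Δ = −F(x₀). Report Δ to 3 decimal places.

(-0.198, -1.797)

At (2, 3): F = (5.81859, -3.000).
Jacobian J = [[q + 2·cos(p), p + 1], [2·p·q - 3·q, p^2 - 3·p]].
At the point, J = [[2.16771, 3.000], [3.000, -2.000]] (det J = -13.33541).
Solving J·Δ = −F gives Δ = (-0.198, -1.797).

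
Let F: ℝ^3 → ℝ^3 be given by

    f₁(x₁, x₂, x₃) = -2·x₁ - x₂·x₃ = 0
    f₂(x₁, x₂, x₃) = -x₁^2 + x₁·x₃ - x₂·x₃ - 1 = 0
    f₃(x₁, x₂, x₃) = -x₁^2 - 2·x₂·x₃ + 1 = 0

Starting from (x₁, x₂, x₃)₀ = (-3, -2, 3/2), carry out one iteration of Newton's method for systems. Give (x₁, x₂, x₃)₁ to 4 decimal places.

At (-3, -2, 3/2): F = (9.0000, -11.5000, -2.0000).
Jacobian J = [[-2, -x₃, -x₂], [-2·x₁ + x₃, -x₃, x₁ - x₂], [-2·x₁, -2·x₃, -2·x₂]].
At the point, J = [[-2.0000, -1.5000, 2.0000], [7.5000, -1.5000, -1.0000], [6.0000, -3.0000, 4.0000]] (det J = 45.0000).
Solving J·Δ = −F gives Δ = (2.0000, 2.6667, -0.5000).
Then the next iterate is (x₁, x₂, x₃)₁ = (-1.0000, 0.6667, 1.0000).

(-1.0000, 0.6667, 1.0000)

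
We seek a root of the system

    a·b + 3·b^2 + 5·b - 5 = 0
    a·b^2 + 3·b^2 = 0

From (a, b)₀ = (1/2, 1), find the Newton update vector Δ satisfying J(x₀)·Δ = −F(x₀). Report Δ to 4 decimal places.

(-3.5000, 0.0000)

At (1/2, 1): F = (3.5000, 3.5000).
Jacobian J = [[b, a + 6·b + 5], [b^2, 2·a·b + 6·b]].
At the point, J = [[1.0000, 11.5000], [1.0000, 7.0000]] (det J = -4.5000).
Solving J·Δ = −F gives Δ = (-3.5000, 0.0000).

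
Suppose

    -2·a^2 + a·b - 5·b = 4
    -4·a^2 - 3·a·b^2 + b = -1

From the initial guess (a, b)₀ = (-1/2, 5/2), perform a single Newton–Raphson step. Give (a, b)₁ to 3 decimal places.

At (-1/2, 5/2): F = (-18.250, 11.875).
Jacobian J = [[-4·a + b, a - 5], [-8·a - 3·b^2, -6·a·b + 1]].
At the point, J = [[4.500, -5.500], [-14.750, 8.500]] (det J = -42.875).
Solving J·Δ = −F gives Δ = (-2.095, -5.032).
Then the next iterate is (a, b)₁ = (-2.595, -2.532).

(-2.595, -2.532)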